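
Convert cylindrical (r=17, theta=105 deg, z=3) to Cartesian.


x = 17 * cos(105) = -4.3999
y = 17 * sin(105) = 16.4207
z = 3

(-4.3999, 16.4207, 3)


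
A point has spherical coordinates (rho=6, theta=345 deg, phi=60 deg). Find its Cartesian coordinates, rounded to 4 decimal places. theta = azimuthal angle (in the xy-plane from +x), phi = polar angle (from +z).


x = 6 * sin(60) * cos(345) = 5.0191
y = 6 * sin(60) * sin(345) = -1.3449
z = 6 * cos(60) = 3

(5.0191, -1.3449, 3)


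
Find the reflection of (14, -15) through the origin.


Reflection through origin: (x, y) -> (-x, -y)
(14, -15) -> (-14, 15)

(-14, 15)


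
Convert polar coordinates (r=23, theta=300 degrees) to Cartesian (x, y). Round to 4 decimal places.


x = 23 * cos(300) = 11.5
y = 23 * sin(300) = -19.9186

(11.5, -19.9186)


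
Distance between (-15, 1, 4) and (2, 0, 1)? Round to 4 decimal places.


d = sqrt((2--15)^2 + (0-1)^2 + (1-4)^2) = 17.2916

17.2916


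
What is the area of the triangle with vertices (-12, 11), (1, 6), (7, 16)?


Area = |x1(y2-y3) + x2(y3-y1) + x3(y1-y2)| / 2
= |-12*(6-16) + 1*(16-11) + 7*(11-6)| / 2
= 80

80


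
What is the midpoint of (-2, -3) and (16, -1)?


Midpoint = ((-2+16)/2, (-3+-1)/2) = (7, -2)

(7, -2)


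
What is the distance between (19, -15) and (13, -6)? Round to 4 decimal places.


d = sqrt((13-19)^2 + (-6--15)^2) = 10.8167

10.8167


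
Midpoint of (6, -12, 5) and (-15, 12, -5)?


Midpoint = ((6+-15)/2, (-12+12)/2, (5+-5)/2) = (-4.5, 0, 0)

(-4.5, 0, 0)


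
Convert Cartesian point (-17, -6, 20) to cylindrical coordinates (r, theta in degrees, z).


r = sqrt((-17)^2 + (-6)^2) = 18.0278
theta = atan2(-6, -17) = 199.44 deg
z = 20

r = 18.0278, theta = 199.44 deg, z = 20


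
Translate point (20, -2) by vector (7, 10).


Translation: (x+dx, y+dy) = (20+7, -2+10) = (27, 8)

(27, 8)


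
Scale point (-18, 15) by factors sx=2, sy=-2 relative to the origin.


Scaling: (x*sx, y*sy) = (-18*2, 15*-2) = (-36, -30)

(-36, -30)


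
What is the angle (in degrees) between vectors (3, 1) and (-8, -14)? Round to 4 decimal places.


dot = 3*-8 + 1*-14 = -38
|u| = 3.1623, |v| = 16.1245
cos(angle) = -0.7452
angle = 138.1798 degrees

138.1798 degrees


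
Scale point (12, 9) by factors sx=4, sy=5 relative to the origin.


Scaling: (x*sx, y*sy) = (12*4, 9*5) = (48, 45)

(48, 45)


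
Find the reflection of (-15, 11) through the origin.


Reflection through origin: (x, y) -> (-x, -y)
(-15, 11) -> (15, -11)

(15, -11)


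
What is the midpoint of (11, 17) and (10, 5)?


Midpoint = ((11+10)/2, (17+5)/2) = (10.5, 11)

(10.5, 11)


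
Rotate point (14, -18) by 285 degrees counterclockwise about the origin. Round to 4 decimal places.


x' = 14*cos(285) - -18*sin(285) = -13.7632
y' = 14*sin(285) + -18*cos(285) = -18.1817

(-13.7632, -18.1817)


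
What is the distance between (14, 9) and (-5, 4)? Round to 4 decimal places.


d = sqrt((-5-14)^2 + (4-9)^2) = 19.6469

19.6469


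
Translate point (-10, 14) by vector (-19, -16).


Translation: (x+dx, y+dy) = (-10+-19, 14+-16) = (-29, -2)

(-29, -2)


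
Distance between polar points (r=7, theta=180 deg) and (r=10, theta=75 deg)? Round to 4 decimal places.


d = sqrt(r1^2 + r2^2 - 2*r1*r2*cos(t2-t1))
d = sqrt(7^2 + 10^2 - 2*7*10*cos(75-180)) = 13.6101

13.6101


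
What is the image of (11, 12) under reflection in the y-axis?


Reflection across y-axis: (x, y) -> (-x, y)
(11, 12) -> (-11, 12)

(-11, 12)


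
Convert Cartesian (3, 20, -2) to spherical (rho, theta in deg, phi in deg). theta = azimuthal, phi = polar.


rho = sqrt(3^2 + 20^2 + (-2)^2) = 20.3224
theta = atan2(20, 3) = 81.4692 deg
phi = acos(-2/20.3224) = 95.6478 deg

rho = 20.3224, theta = 81.4692 deg, phi = 95.6478 deg


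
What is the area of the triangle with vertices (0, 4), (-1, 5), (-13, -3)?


Area = |x1(y2-y3) + x2(y3-y1) + x3(y1-y2)| / 2
= |0*(5--3) + -1*(-3-4) + -13*(4-5)| / 2
= 10

10


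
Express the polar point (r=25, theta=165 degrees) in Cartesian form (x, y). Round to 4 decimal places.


x = 25 * cos(165) = -24.1481
y = 25 * sin(165) = 6.4705

(-24.1481, 6.4705)


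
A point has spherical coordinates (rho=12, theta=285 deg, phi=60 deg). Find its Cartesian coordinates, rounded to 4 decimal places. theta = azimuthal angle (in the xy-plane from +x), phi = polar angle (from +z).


x = 12 * sin(60) * cos(285) = 2.6897
y = 12 * sin(60) * sin(285) = -10.0382
z = 12 * cos(60) = 6

(2.6897, -10.0382, 6)


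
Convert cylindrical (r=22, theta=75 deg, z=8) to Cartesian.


x = 22 * cos(75) = 5.694
y = 22 * sin(75) = 21.2504
z = 8

(5.694, 21.2504, 8)


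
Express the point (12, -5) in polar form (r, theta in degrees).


r = sqrt(12^2 + (-5)^2) = 13
theta = atan2(-5, 12) = 337.3801 degrees

r = 13, theta = 337.3801 degrees


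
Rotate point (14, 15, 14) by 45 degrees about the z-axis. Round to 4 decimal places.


x' = 14*cos(45) - 15*sin(45) = -0.7071
y' = 14*sin(45) + 15*cos(45) = 20.5061
z' = 14

(-0.7071, 20.5061, 14)


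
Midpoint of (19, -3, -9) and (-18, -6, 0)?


Midpoint = ((19+-18)/2, (-3+-6)/2, (-9+0)/2) = (0.5, -4.5, -4.5)

(0.5, -4.5, -4.5)


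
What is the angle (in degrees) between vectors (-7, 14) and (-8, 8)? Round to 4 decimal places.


dot = -7*-8 + 14*8 = 168
|u| = 15.6525, |v| = 11.3137
cos(angle) = 0.9487
angle = 18.4349 degrees

18.4349 degrees


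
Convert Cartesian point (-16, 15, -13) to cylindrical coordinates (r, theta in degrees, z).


r = sqrt((-16)^2 + 15^2) = 21.9317
theta = atan2(15, -16) = 136.8476 deg
z = -13

r = 21.9317, theta = 136.8476 deg, z = -13


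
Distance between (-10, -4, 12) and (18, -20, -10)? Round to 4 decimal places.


d = sqrt((18--10)^2 + (-20--4)^2 + (-10-12)^2) = 39.0384

39.0384


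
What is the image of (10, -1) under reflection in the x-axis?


Reflection across x-axis: (x, y) -> (x, -y)
(10, -1) -> (10, 1)

(10, 1)


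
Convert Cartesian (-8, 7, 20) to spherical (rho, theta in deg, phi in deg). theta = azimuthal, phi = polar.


rho = sqrt((-8)^2 + 7^2 + 20^2) = 22.6495
theta = atan2(7, -8) = 138.8141 deg
phi = acos(20/22.6495) = 27.991 deg

rho = 22.6495, theta = 138.8141 deg, phi = 27.991 deg


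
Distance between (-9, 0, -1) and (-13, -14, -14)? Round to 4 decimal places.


d = sqrt((-13--9)^2 + (-14-0)^2 + (-14--1)^2) = 19.5192

19.5192


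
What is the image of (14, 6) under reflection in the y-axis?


Reflection across y-axis: (x, y) -> (-x, y)
(14, 6) -> (-14, 6)

(-14, 6)


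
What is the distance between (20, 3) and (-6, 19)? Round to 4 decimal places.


d = sqrt((-6-20)^2 + (19-3)^2) = 30.5287

30.5287


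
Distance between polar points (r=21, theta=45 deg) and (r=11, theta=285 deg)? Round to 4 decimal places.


d = sqrt(r1^2 + r2^2 - 2*r1*r2*cos(t2-t1))
d = sqrt(21^2 + 11^2 - 2*21*11*cos(285-45)) = 28.1603

28.1603


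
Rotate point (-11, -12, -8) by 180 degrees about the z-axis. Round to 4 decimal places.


x' = -11*cos(180) - -12*sin(180) = 11
y' = -11*sin(180) + -12*cos(180) = 12
z' = -8

(11, 12, -8)


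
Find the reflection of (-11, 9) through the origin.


Reflection through origin: (x, y) -> (-x, -y)
(-11, 9) -> (11, -9)

(11, -9)


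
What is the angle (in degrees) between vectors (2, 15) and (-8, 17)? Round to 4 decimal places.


dot = 2*-8 + 15*17 = 239
|u| = 15.1327, |v| = 18.7883
cos(angle) = 0.8406
angle = 32.7958 degrees

32.7958 degrees


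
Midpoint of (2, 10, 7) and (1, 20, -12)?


Midpoint = ((2+1)/2, (10+20)/2, (7+-12)/2) = (1.5, 15, -2.5)

(1.5, 15, -2.5)


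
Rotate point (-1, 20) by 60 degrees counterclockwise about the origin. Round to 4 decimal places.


x' = -1*cos(60) - 20*sin(60) = -17.8205
y' = -1*sin(60) + 20*cos(60) = 9.134

(-17.8205, 9.134)


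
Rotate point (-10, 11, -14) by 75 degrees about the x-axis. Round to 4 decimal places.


x' = -10
y' = 11*cos(75) - -14*sin(75) = 16.37
z' = 11*sin(75) + -14*cos(75) = 7.0017

(-10, 16.37, 7.0017)


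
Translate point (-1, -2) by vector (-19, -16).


Translation: (x+dx, y+dy) = (-1+-19, -2+-16) = (-20, -18)

(-20, -18)


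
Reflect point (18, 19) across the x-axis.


Reflection across x-axis: (x, y) -> (x, -y)
(18, 19) -> (18, -19)

(18, -19)


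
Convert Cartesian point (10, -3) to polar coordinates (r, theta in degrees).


r = sqrt(10^2 + (-3)^2) = 10.4403
theta = atan2(-3, 10) = 343.3008 degrees

r = 10.4403, theta = 343.3008 degrees


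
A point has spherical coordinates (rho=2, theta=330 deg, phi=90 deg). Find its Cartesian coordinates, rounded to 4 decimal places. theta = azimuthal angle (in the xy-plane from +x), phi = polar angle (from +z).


x = 2 * sin(90) * cos(330) = 1.7321
y = 2 * sin(90) * sin(330) = -1
z = 2 * cos(90) = 0

(1.7321, -1, 0)


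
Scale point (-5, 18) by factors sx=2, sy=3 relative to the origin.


Scaling: (x*sx, y*sy) = (-5*2, 18*3) = (-10, 54)

(-10, 54)


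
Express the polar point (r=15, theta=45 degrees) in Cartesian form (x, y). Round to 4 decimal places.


x = 15 * cos(45) = 10.6066
y = 15 * sin(45) = 10.6066

(10.6066, 10.6066)


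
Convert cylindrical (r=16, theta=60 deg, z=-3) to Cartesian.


x = 16 * cos(60) = 8
y = 16 * sin(60) = 13.8564
z = -3

(8, 13.8564, -3)


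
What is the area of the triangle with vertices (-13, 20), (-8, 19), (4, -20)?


Area = |x1(y2-y3) + x2(y3-y1) + x3(y1-y2)| / 2
= |-13*(19--20) + -8*(-20-20) + 4*(20-19)| / 2
= 91.5

91.5


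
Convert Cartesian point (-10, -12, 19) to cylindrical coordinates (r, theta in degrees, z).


r = sqrt((-10)^2 + (-12)^2) = 15.6205
theta = atan2(-12, -10) = 230.1944 deg
z = 19

r = 15.6205, theta = 230.1944 deg, z = 19


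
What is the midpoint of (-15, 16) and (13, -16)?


Midpoint = ((-15+13)/2, (16+-16)/2) = (-1, 0)

(-1, 0)


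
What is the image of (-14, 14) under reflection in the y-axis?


Reflection across y-axis: (x, y) -> (-x, y)
(-14, 14) -> (14, 14)

(14, 14)


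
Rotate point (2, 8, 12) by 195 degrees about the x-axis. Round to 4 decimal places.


x' = 2
y' = 8*cos(195) - 12*sin(195) = -4.6216
z' = 8*sin(195) + 12*cos(195) = -13.6617

(2, -4.6216, -13.6617)


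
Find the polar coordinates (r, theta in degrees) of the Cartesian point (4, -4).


r = sqrt(4^2 + (-4)^2) = 5.6569
theta = atan2(-4, 4) = 315 degrees

r = 5.6569, theta = 315 degrees


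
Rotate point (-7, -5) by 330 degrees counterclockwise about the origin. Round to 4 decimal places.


x' = -7*cos(330) - -5*sin(330) = -8.5622
y' = -7*sin(330) + -5*cos(330) = -0.8301

(-8.5622, -0.8301)


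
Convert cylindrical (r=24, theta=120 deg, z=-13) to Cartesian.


x = 24 * cos(120) = -12
y = 24 * sin(120) = 20.7846
z = -13

(-12, 20.7846, -13)


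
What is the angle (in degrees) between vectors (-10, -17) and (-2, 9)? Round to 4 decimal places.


dot = -10*-2 + -17*9 = -133
|u| = 19.7231, |v| = 9.2195
cos(angle) = -0.7314
angle = 137.0056 degrees

137.0056 degrees


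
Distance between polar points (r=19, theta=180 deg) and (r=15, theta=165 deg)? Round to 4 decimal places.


d = sqrt(r1^2 + r2^2 - 2*r1*r2*cos(t2-t1))
d = sqrt(19^2 + 15^2 - 2*19*15*cos(165-180)) = 5.9517

5.9517


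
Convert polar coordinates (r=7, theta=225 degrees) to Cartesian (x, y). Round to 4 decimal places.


x = 7 * cos(225) = -4.9497
y = 7 * sin(225) = -4.9497

(-4.9497, -4.9497)


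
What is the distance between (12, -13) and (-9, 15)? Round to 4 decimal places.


d = sqrt((-9-12)^2 + (15--13)^2) = 35

35


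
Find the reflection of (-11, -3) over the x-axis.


Reflection across x-axis: (x, y) -> (x, -y)
(-11, -3) -> (-11, 3)

(-11, 3)


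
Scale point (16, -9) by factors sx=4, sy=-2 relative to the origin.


Scaling: (x*sx, y*sy) = (16*4, -9*-2) = (64, 18)

(64, 18)


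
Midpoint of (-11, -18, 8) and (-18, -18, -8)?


Midpoint = ((-11+-18)/2, (-18+-18)/2, (8+-8)/2) = (-14.5, -18, 0)

(-14.5, -18, 0)


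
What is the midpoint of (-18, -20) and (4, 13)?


Midpoint = ((-18+4)/2, (-20+13)/2) = (-7, -3.5)

(-7, -3.5)


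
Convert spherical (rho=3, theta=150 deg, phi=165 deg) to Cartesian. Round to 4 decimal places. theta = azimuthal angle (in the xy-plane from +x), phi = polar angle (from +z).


x = 3 * sin(165) * cos(150) = -0.6724
y = 3 * sin(165) * sin(150) = 0.3882
z = 3 * cos(165) = -2.8978

(-0.6724, 0.3882, -2.8978)


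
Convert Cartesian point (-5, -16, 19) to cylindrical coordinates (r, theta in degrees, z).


r = sqrt((-5)^2 + (-16)^2) = 16.7631
theta = atan2(-16, -5) = 252.646 deg
z = 19

r = 16.7631, theta = 252.646 deg, z = 19


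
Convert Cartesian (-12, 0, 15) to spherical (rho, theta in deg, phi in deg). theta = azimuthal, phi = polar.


rho = sqrt((-12)^2 + 0^2 + 15^2) = 19.2094
theta = atan2(0, -12) = 180 deg
phi = acos(15/19.2094) = 38.6598 deg

rho = 19.2094, theta = 180 deg, phi = 38.6598 deg


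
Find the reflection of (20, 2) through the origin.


Reflection through origin: (x, y) -> (-x, -y)
(20, 2) -> (-20, -2)

(-20, -2)


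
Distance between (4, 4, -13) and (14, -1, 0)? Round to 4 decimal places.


d = sqrt((14-4)^2 + (-1-4)^2 + (0--13)^2) = 17.1464

17.1464


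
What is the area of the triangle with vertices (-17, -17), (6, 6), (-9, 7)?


Area = |x1(y2-y3) + x2(y3-y1) + x3(y1-y2)| / 2
= |-17*(6-7) + 6*(7--17) + -9*(-17-6)| / 2
= 184

184


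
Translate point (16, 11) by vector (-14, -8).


Translation: (x+dx, y+dy) = (16+-14, 11+-8) = (2, 3)

(2, 3)


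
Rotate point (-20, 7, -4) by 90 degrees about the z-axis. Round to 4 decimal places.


x' = -20*cos(90) - 7*sin(90) = -7
y' = -20*sin(90) + 7*cos(90) = -20
z' = -4

(-7, -20, -4)


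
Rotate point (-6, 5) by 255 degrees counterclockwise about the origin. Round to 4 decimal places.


x' = -6*cos(255) - 5*sin(255) = 6.3825
y' = -6*sin(255) + 5*cos(255) = 4.5015

(6.3825, 4.5015)


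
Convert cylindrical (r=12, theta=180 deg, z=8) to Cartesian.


x = 12 * cos(180) = -12
y = 12 * sin(180) = 0
z = 8

(-12, 0, 8)


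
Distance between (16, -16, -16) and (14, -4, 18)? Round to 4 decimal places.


d = sqrt((14-16)^2 + (-4--16)^2 + (18--16)^2) = 36.1109

36.1109


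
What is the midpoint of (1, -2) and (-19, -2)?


Midpoint = ((1+-19)/2, (-2+-2)/2) = (-9, -2)

(-9, -2)


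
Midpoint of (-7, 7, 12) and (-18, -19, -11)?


Midpoint = ((-7+-18)/2, (7+-19)/2, (12+-11)/2) = (-12.5, -6, 0.5)

(-12.5, -6, 0.5)


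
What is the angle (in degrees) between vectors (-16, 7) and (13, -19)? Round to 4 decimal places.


dot = -16*13 + 7*-19 = -341
|u| = 17.4642, |v| = 23.0217
cos(angle) = -0.8481
angle = 148.0097 degrees

148.0097 degrees


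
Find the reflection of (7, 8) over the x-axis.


Reflection across x-axis: (x, y) -> (x, -y)
(7, 8) -> (7, -8)

(7, -8)


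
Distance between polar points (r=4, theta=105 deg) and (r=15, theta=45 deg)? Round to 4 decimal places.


d = sqrt(r1^2 + r2^2 - 2*r1*r2*cos(t2-t1))
d = sqrt(4^2 + 15^2 - 2*4*15*cos(45-105)) = 13.4536

13.4536


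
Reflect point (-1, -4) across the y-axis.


Reflection across y-axis: (x, y) -> (-x, y)
(-1, -4) -> (1, -4)

(1, -4)


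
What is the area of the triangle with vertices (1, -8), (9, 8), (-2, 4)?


Area = |x1(y2-y3) + x2(y3-y1) + x3(y1-y2)| / 2
= |1*(8-4) + 9*(4--8) + -2*(-8-8)| / 2
= 72

72


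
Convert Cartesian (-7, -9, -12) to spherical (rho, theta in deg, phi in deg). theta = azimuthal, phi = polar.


rho = sqrt((-7)^2 + (-9)^2 + (-12)^2) = 16.5529
theta = atan2(-9, -7) = 232.125 deg
phi = acos(-12/16.5529) = 136.4644 deg

rho = 16.5529, theta = 232.125 deg, phi = 136.4644 deg


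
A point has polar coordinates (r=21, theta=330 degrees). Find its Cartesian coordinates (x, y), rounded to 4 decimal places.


x = 21 * cos(330) = 18.1865
y = 21 * sin(330) = -10.5

(18.1865, -10.5)


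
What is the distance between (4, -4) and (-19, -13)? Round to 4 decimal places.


d = sqrt((-19-4)^2 + (-13--4)^2) = 24.6982

24.6982


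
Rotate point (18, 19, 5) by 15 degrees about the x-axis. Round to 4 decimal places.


x' = 18
y' = 19*cos(15) - 5*sin(15) = 17.0585
z' = 19*sin(15) + 5*cos(15) = 9.7472

(18, 17.0585, 9.7472)


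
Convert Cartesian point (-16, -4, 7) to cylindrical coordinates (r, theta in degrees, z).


r = sqrt((-16)^2 + (-4)^2) = 16.4924
theta = atan2(-4, -16) = 194.0362 deg
z = 7

r = 16.4924, theta = 194.0362 deg, z = 7


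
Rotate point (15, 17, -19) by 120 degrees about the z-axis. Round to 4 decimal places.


x' = 15*cos(120) - 17*sin(120) = -22.2224
y' = 15*sin(120) + 17*cos(120) = 4.4904
z' = -19

(-22.2224, 4.4904, -19)


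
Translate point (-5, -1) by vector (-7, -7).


Translation: (x+dx, y+dy) = (-5+-7, -1+-7) = (-12, -8)

(-12, -8)


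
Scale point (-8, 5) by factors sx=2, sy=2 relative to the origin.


Scaling: (x*sx, y*sy) = (-8*2, 5*2) = (-16, 10)

(-16, 10)


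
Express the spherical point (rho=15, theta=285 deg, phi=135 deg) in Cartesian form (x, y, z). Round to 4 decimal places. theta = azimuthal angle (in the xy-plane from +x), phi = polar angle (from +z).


x = 15 * sin(135) * cos(285) = 2.7452
y = 15 * sin(135) * sin(285) = -10.2452
z = 15 * cos(135) = -10.6066

(2.7452, -10.2452, -10.6066)


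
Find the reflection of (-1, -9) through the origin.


Reflection through origin: (x, y) -> (-x, -y)
(-1, -9) -> (1, 9)

(1, 9)


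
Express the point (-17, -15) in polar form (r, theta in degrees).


r = sqrt((-17)^2 + (-15)^2) = 22.6716
theta = atan2(-15, -17) = 221.4237 degrees

r = 22.6716, theta = 221.4237 degrees


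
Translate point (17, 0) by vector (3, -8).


Translation: (x+dx, y+dy) = (17+3, 0+-8) = (20, -8)

(20, -8)


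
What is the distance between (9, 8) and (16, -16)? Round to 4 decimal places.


d = sqrt((16-9)^2 + (-16-8)^2) = 25

25


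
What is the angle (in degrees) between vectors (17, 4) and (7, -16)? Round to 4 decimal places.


dot = 17*7 + 4*-16 = 55
|u| = 17.4642, |v| = 17.4642
cos(angle) = 0.1803
angle = 79.6111 degrees

79.6111 degrees


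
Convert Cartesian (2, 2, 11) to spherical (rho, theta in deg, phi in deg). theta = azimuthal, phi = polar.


rho = sqrt(2^2 + 2^2 + 11^2) = 11.3578
theta = atan2(2, 2) = 45 deg
phi = acos(11/11.3578) = 14.4201 deg

rho = 11.3578, theta = 45 deg, phi = 14.4201 deg


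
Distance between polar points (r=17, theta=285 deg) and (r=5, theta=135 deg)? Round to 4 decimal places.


d = sqrt(r1^2 + r2^2 - 2*r1*r2*cos(t2-t1))
d = sqrt(17^2 + 5^2 - 2*17*5*cos(135-285)) = 21.4761

21.4761


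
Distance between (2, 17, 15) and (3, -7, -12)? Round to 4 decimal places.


d = sqrt((3-2)^2 + (-7-17)^2 + (-12-15)^2) = 36.1386

36.1386


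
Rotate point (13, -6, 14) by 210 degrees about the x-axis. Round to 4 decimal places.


x' = 13
y' = -6*cos(210) - 14*sin(210) = 12.1962
z' = -6*sin(210) + 14*cos(210) = -9.1244

(13, 12.1962, -9.1244)


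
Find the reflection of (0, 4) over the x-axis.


Reflection across x-axis: (x, y) -> (x, -y)
(0, 4) -> (0, -4)

(0, -4)


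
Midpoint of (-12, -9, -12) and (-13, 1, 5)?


Midpoint = ((-12+-13)/2, (-9+1)/2, (-12+5)/2) = (-12.5, -4, -3.5)

(-12.5, -4, -3.5)


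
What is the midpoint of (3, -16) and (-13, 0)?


Midpoint = ((3+-13)/2, (-16+0)/2) = (-5, -8)

(-5, -8)


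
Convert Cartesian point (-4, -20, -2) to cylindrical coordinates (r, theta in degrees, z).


r = sqrt((-4)^2 + (-20)^2) = 20.3961
theta = atan2(-20, -4) = 258.6901 deg
z = -2

r = 20.3961, theta = 258.6901 deg, z = -2


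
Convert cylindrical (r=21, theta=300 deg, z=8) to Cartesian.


x = 21 * cos(300) = 10.5
y = 21 * sin(300) = -18.1865
z = 8

(10.5, -18.1865, 8)


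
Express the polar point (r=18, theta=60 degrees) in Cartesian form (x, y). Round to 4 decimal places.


x = 18 * cos(60) = 9
y = 18 * sin(60) = 15.5885

(9, 15.5885)


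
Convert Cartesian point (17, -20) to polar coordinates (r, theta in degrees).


r = sqrt(17^2 + (-20)^2) = 26.2488
theta = atan2(-20, 17) = 310.3645 degrees

r = 26.2488, theta = 310.3645 degrees


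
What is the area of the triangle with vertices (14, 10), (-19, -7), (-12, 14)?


Area = |x1(y2-y3) + x2(y3-y1) + x3(y1-y2)| / 2
= |14*(-7-14) + -19*(14-10) + -12*(10--7)| / 2
= 287

287


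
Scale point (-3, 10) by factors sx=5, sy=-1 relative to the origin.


Scaling: (x*sx, y*sy) = (-3*5, 10*-1) = (-15, -10)

(-15, -10)


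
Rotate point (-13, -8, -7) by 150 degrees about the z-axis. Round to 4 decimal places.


x' = -13*cos(150) - -8*sin(150) = 15.2583
y' = -13*sin(150) + -8*cos(150) = 0.4282
z' = -7

(15.2583, 0.4282, -7)


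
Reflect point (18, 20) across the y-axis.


Reflection across y-axis: (x, y) -> (-x, y)
(18, 20) -> (-18, 20)

(-18, 20)


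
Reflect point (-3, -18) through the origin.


Reflection through origin: (x, y) -> (-x, -y)
(-3, -18) -> (3, 18)

(3, 18)


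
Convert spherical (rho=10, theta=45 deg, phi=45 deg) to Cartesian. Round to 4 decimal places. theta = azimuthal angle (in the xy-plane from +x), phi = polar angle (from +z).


x = 10 * sin(45) * cos(45) = 5
y = 10 * sin(45) * sin(45) = 5
z = 10 * cos(45) = 7.0711

(5, 5, 7.0711)


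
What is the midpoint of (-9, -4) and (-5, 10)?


Midpoint = ((-9+-5)/2, (-4+10)/2) = (-7, 3)

(-7, 3)


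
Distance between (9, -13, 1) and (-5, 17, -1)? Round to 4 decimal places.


d = sqrt((-5-9)^2 + (17--13)^2 + (-1-1)^2) = 33.1662

33.1662


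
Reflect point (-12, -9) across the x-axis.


Reflection across x-axis: (x, y) -> (x, -y)
(-12, -9) -> (-12, 9)

(-12, 9)


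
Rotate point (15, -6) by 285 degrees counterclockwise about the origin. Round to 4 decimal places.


x' = 15*cos(285) - -6*sin(285) = -1.9133
y' = 15*sin(285) + -6*cos(285) = -16.0418

(-1.9133, -16.0418)


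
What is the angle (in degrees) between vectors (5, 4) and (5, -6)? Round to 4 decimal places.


dot = 5*5 + 4*-6 = 1
|u| = 6.4031, |v| = 7.8102
cos(angle) = 0.02
angle = 88.8542 degrees

88.8542 degrees


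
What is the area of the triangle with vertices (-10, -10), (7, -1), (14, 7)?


Area = |x1(y2-y3) + x2(y3-y1) + x3(y1-y2)| / 2
= |-10*(-1-7) + 7*(7--10) + 14*(-10--1)| / 2
= 36.5

36.5


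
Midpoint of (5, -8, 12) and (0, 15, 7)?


Midpoint = ((5+0)/2, (-8+15)/2, (12+7)/2) = (2.5, 3.5, 9.5)

(2.5, 3.5, 9.5)


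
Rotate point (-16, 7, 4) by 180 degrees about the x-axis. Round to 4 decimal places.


x' = -16
y' = 7*cos(180) - 4*sin(180) = -7
z' = 7*sin(180) + 4*cos(180) = -4

(-16, -7, -4)


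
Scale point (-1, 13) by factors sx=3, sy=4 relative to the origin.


Scaling: (x*sx, y*sy) = (-1*3, 13*4) = (-3, 52)

(-3, 52)


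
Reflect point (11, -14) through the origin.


Reflection through origin: (x, y) -> (-x, -y)
(11, -14) -> (-11, 14)

(-11, 14)


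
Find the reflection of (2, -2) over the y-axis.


Reflection across y-axis: (x, y) -> (-x, y)
(2, -2) -> (-2, -2)

(-2, -2)


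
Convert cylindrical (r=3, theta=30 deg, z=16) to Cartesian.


x = 3 * cos(30) = 2.5981
y = 3 * sin(30) = 1.5
z = 16

(2.5981, 1.5, 16)


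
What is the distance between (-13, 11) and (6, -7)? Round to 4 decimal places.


d = sqrt((6--13)^2 + (-7-11)^2) = 26.1725

26.1725


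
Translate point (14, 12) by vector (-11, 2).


Translation: (x+dx, y+dy) = (14+-11, 12+2) = (3, 14)

(3, 14)


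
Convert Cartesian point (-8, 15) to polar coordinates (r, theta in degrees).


r = sqrt((-8)^2 + 15^2) = 17
theta = atan2(15, -8) = 118.0725 degrees

r = 17, theta = 118.0725 degrees


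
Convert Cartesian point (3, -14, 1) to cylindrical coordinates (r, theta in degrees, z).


r = sqrt(3^2 + (-14)^2) = 14.3178
theta = atan2(-14, 3) = 282.0948 deg
z = 1

r = 14.3178, theta = 282.0948 deg, z = 1


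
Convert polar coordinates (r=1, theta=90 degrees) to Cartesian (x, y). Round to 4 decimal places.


x = 1 * cos(90) = 0
y = 1 * sin(90) = 1

(0, 1)


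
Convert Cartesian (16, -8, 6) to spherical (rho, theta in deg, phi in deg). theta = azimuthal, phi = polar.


rho = sqrt(16^2 + (-8)^2 + 6^2) = 18.868
theta = atan2(-8, 16) = 333.4349 deg
phi = acos(6/18.868) = 71.458 deg

rho = 18.868, theta = 333.4349 deg, phi = 71.458 deg


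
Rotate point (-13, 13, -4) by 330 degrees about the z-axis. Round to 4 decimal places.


x' = -13*cos(330) - 13*sin(330) = -4.7583
y' = -13*sin(330) + 13*cos(330) = 17.7583
z' = -4

(-4.7583, 17.7583, -4)


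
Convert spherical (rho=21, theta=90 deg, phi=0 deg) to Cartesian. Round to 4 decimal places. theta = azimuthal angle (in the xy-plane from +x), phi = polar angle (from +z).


x = 21 * sin(0) * cos(90) = 0
y = 21 * sin(0) * sin(90) = 0
z = 21 * cos(0) = 21

(0, 0, 21)


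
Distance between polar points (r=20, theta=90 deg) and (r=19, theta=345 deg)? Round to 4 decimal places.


d = sqrt(r1^2 + r2^2 - 2*r1*r2*cos(t2-t1))
d = sqrt(20^2 + 19^2 - 2*20*19*cos(345-90)) = 30.9468

30.9468


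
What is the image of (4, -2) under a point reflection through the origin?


Reflection through origin: (x, y) -> (-x, -y)
(4, -2) -> (-4, 2)

(-4, 2)


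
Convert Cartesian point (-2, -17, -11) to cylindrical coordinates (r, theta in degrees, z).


r = sqrt((-2)^2 + (-17)^2) = 17.1172
theta = atan2(-17, -2) = 263.2902 deg
z = -11

r = 17.1172, theta = 263.2902 deg, z = -11


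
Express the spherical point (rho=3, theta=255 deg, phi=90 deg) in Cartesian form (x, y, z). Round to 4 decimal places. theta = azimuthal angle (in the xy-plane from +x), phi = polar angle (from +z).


x = 3 * sin(90) * cos(255) = -0.7765
y = 3 * sin(90) * sin(255) = -2.8978
z = 3 * cos(90) = 0

(-0.7765, -2.8978, 0)


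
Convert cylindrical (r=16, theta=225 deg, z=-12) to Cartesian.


x = 16 * cos(225) = -11.3137
y = 16 * sin(225) = -11.3137
z = -12

(-11.3137, -11.3137, -12)


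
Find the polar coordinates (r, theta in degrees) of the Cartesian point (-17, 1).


r = sqrt((-17)^2 + 1^2) = 17.0294
theta = atan2(1, -17) = 176.6335 degrees

r = 17.0294, theta = 176.6335 degrees


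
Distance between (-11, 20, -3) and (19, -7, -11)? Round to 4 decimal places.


d = sqrt((19--11)^2 + (-7-20)^2 + (-11--3)^2) = 41.1461

41.1461


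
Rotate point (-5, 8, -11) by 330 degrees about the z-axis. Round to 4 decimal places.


x' = -5*cos(330) - 8*sin(330) = -0.3301
y' = -5*sin(330) + 8*cos(330) = 9.4282
z' = -11

(-0.3301, 9.4282, -11)


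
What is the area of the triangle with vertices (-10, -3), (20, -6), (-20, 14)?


Area = |x1(y2-y3) + x2(y3-y1) + x3(y1-y2)| / 2
= |-10*(-6-14) + 20*(14--3) + -20*(-3--6)| / 2
= 240

240


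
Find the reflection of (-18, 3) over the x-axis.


Reflection across x-axis: (x, y) -> (x, -y)
(-18, 3) -> (-18, -3)

(-18, -3)


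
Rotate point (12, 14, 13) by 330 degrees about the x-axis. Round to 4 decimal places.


x' = 12
y' = 14*cos(330) - 13*sin(330) = 18.6244
z' = 14*sin(330) + 13*cos(330) = 4.2583

(12, 18.6244, 4.2583)


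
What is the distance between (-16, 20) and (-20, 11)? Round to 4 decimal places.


d = sqrt((-20--16)^2 + (11-20)^2) = 9.8489

9.8489


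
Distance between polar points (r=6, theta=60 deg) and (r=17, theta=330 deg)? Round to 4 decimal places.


d = sqrt(r1^2 + r2^2 - 2*r1*r2*cos(t2-t1))
d = sqrt(6^2 + 17^2 - 2*6*17*cos(330-60)) = 18.0278

18.0278


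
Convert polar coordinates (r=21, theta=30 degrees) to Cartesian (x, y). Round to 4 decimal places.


x = 21 * cos(30) = 18.1865
y = 21 * sin(30) = 10.5

(18.1865, 10.5)


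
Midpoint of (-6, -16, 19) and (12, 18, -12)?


Midpoint = ((-6+12)/2, (-16+18)/2, (19+-12)/2) = (3, 1, 3.5)

(3, 1, 3.5)


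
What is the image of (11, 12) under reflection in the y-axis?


Reflection across y-axis: (x, y) -> (-x, y)
(11, 12) -> (-11, 12)

(-11, 12)


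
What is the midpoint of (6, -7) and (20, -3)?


Midpoint = ((6+20)/2, (-7+-3)/2) = (13, -5)

(13, -5)


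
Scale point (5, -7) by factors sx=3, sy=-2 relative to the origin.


Scaling: (x*sx, y*sy) = (5*3, -7*-2) = (15, 14)

(15, 14)


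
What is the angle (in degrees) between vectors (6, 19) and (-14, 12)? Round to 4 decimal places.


dot = 6*-14 + 19*12 = 144
|u| = 19.9249, |v| = 18.4391
cos(angle) = 0.3919
angle = 66.9243 degrees

66.9243 degrees


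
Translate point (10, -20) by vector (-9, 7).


Translation: (x+dx, y+dy) = (10+-9, -20+7) = (1, -13)

(1, -13)


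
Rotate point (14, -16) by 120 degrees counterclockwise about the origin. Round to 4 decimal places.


x' = 14*cos(120) - -16*sin(120) = 6.8564
y' = 14*sin(120) + -16*cos(120) = 20.1244

(6.8564, 20.1244)


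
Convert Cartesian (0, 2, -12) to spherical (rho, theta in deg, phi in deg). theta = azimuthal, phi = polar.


rho = sqrt(0^2 + 2^2 + (-12)^2) = 12.1655
theta = atan2(2, 0) = 90 deg
phi = acos(-12/12.1655) = 170.5377 deg

rho = 12.1655, theta = 90 deg, phi = 170.5377 deg


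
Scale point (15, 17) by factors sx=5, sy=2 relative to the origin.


Scaling: (x*sx, y*sy) = (15*5, 17*2) = (75, 34)

(75, 34)


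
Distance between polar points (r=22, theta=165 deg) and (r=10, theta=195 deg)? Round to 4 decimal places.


d = sqrt(r1^2 + r2^2 - 2*r1*r2*cos(t2-t1))
d = sqrt(22^2 + 10^2 - 2*22*10*cos(195-165)) = 14.246

14.246


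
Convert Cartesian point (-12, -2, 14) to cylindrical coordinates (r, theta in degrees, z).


r = sqrt((-12)^2 + (-2)^2) = 12.1655
theta = atan2(-2, -12) = 189.4623 deg
z = 14

r = 12.1655, theta = 189.4623 deg, z = 14


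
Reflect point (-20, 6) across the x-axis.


Reflection across x-axis: (x, y) -> (x, -y)
(-20, 6) -> (-20, -6)

(-20, -6)


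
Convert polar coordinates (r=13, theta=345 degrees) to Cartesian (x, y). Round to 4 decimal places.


x = 13 * cos(345) = 12.557
y = 13 * sin(345) = -3.3646

(12.557, -3.3646)


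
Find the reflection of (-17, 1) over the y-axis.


Reflection across y-axis: (x, y) -> (-x, y)
(-17, 1) -> (17, 1)

(17, 1)


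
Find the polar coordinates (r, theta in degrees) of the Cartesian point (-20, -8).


r = sqrt((-20)^2 + (-8)^2) = 21.5407
theta = atan2(-8, -20) = 201.8014 degrees

r = 21.5407, theta = 201.8014 degrees


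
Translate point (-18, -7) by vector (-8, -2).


Translation: (x+dx, y+dy) = (-18+-8, -7+-2) = (-26, -9)

(-26, -9)


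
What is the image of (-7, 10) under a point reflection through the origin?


Reflection through origin: (x, y) -> (-x, -y)
(-7, 10) -> (7, -10)

(7, -10)


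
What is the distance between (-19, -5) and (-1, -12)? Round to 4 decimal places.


d = sqrt((-1--19)^2 + (-12--5)^2) = 19.3132

19.3132


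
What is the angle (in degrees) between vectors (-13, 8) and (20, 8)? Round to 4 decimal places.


dot = -13*20 + 8*8 = -196
|u| = 15.2643, |v| = 21.5407
cos(angle) = -0.5961
angle = 126.5911 degrees

126.5911 degrees


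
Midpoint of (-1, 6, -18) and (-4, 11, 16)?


Midpoint = ((-1+-4)/2, (6+11)/2, (-18+16)/2) = (-2.5, 8.5, -1)

(-2.5, 8.5, -1)


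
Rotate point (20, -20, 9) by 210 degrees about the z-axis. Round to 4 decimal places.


x' = 20*cos(210) - -20*sin(210) = -27.3205
y' = 20*sin(210) + -20*cos(210) = 7.3205
z' = 9

(-27.3205, 7.3205, 9)


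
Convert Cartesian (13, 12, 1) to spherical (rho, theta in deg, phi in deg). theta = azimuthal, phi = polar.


rho = sqrt(13^2 + 12^2 + 1^2) = 17.72
theta = atan2(12, 13) = 42.7094 deg
phi = acos(1/17.72) = 86.7649 deg

rho = 17.72, theta = 42.7094 deg, phi = 86.7649 deg


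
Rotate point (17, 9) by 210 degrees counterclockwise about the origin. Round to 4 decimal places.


x' = 17*cos(210) - 9*sin(210) = -10.2224
y' = 17*sin(210) + 9*cos(210) = -16.2942

(-10.2224, -16.2942)


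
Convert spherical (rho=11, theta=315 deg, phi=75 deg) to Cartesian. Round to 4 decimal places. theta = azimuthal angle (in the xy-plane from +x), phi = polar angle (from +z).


x = 11 * sin(75) * cos(315) = 7.5131
y = 11 * sin(75) * sin(315) = -7.5131
z = 11 * cos(75) = 2.847

(7.5131, -7.5131, 2.847)


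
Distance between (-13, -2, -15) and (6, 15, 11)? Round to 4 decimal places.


d = sqrt((6--13)^2 + (15--2)^2 + (11--15)^2) = 36.4143

36.4143


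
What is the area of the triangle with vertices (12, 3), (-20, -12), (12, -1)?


Area = |x1(y2-y3) + x2(y3-y1) + x3(y1-y2)| / 2
= |12*(-12--1) + -20*(-1-3) + 12*(3--12)| / 2
= 64

64


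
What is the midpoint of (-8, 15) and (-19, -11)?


Midpoint = ((-8+-19)/2, (15+-11)/2) = (-13.5, 2)

(-13.5, 2)


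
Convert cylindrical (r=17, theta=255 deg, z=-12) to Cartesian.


x = 17 * cos(255) = -4.3999
y = 17 * sin(255) = -16.4207
z = -12

(-4.3999, -16.4207, -12)


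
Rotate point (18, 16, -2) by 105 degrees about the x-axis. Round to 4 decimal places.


x' = 18
y' = 16*cos(105) - -2*sin(105) = -2.2093
z' = 16*sin(105) + -2*cos(105) = 15.9725

(18, -2.2093, 15.9725)


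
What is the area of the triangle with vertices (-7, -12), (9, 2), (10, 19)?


Area = |x1(y2-y3) + x2(y3-y1) + x3(y1-y2)| / 2
= |-7*(2-19) + 9*(19--12) + 10*(-12-2)| / 2
= 129

129


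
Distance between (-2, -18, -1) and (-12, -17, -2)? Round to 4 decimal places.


d = sqrt((-12--2)^2 + (-17--18)^2 + (-2--1)^2) = 10.0995

10.0995


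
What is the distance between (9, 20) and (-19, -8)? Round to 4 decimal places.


d = sqrt((-19-9)^2 + (-8-20)^2) = 39.598

39.598


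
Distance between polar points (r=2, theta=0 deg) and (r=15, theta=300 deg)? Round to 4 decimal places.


d = sqrt(r1^2 + r2^2 - 2*r1*r2*cos(t2-t1))
d = sqrt(2^2 + 15^2 - 2*2*15*cos(300-0)) = 14.1067

14.1067


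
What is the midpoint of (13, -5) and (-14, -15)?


Midpoint = ((13+-14)/2, (-5+-15)/2) = (-0.5, -10)

(-0.5, -10)


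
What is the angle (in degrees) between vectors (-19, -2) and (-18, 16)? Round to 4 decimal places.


dot = -19*-18 + -2*16 = 310
|u| = 19.105, |v| = 24.0832
cos(angle) = 0.6738
angle = 47.6425 degrees

47.6425 degrees


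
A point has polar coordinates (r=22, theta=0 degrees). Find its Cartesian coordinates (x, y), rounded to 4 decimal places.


x = 22 * cos(0) = 22
y = 22 * sin(0) = 0

(22, 0)


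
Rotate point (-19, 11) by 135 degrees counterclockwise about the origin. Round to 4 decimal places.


x' = -19*cos(135) - 11*sin(135) = 5.6569
y' = -19*sin(135) + 11*cos(135) = -21.2132

(5.6569, -21.2132)


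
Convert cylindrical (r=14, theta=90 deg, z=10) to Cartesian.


x = 14 * cos(90) = 0
y = 14 * sin(90) = 14
z = 10

(0, 14, 10)


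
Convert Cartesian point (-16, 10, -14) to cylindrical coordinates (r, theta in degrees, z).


r = sqrt((-16)^2 + 10^2) = 18.868
theta = atan2(10, -16) = 147.9946 deg
z = -14

r = 18.868, theta = 147.9946 deg, z = -14


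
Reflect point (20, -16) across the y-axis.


Reflection across y-axis: (x, y) -> (-x, y)
(20, -16) -> (-20, -16)

(-20, -16)


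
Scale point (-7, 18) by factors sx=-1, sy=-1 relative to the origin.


Scaling: (x*sx, y*sy) = (-7*-1, 18*-1) = (7, -18)

(7, -18)


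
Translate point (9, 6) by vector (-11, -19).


Translation: (x+dx, y+dy) = (9+-11, 6+-19) = (-2, -13)

(-2, -13)


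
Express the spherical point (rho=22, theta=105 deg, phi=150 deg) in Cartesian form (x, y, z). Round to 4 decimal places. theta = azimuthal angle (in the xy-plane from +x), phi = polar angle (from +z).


x = 22 * sin(150) * cos(105) = -2.847
y = 22 * sin(150) * sin(105) = 10.6252
z = 22 * cos(150) = -19.0526

(-2.847, 10.6252, -19.0526)


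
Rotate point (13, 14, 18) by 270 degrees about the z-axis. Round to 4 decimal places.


x' = 13*cos(270) - 14*sin(270) = 14
y' = 13*sin(270) + 14*cos(270) = -13
z' = 18

(14, -13, 18)


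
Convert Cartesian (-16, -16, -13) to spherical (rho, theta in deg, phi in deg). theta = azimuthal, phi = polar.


rho = sqrt((-16)^2 + (-16)^2 + (-13)^2) = 26.096
theta = atan2(-16, -16) = 225 deg
phi = acos(-13/26.096) = 119.8784 deg

rho = 26.096, theta = 225 deg, phi = 119.8784 deg


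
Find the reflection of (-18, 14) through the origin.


Reflection through origin: (x, y) -> (-x, -y)
(-18, 14) -> (18, -14)

(18, -14)


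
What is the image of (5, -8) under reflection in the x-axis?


Reflection across x-axis: (x, y) -> (x, -y)
(5, -8) -> (5, 8)

(5, 8)


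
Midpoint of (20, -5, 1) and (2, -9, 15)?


Midpoint = ((20+2)/2, (-5+-9)/2, (1+15)/2) = (11, -7, 8)

(11, -7, 8)


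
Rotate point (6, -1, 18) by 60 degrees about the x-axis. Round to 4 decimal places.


x' = 6
y' = -1*cos(60) - 18*sin(60) = -16.0885
z' = -1*sin(60) + 18*cos(60) = 8.134

(6, -16.0885, 8.134)


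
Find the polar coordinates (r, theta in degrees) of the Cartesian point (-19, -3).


r = sqrt((-19)^2 + (-3)^2) = 19.2354
theta = atan2(-3, -19) = 188.9726 degrees

r = 19.2354, theta = 188.9726 degrees


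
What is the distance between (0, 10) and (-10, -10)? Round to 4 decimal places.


d = sqrt((-10-0)^2 + (-10-10)^2) = 22.3607

22.3607


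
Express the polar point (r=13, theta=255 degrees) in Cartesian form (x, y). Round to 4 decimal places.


x = 13 * cos(255) = -3.3646
y = 13 * sin(255) = -12.557

(-3.3646, -12.557)


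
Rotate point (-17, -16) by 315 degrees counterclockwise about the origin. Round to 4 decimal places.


x' = -17*cos(315) - -16*sin(315) = -23.3345
y' = -17*sin(315) + -16*cos(315) = 0.7071

(-23.3345, 0.7071)


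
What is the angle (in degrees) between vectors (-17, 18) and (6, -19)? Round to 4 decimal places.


dot = -17*6 + 18*-19 = -444
|u| = 24.7588, |v| = 19.9249
cos(angle) = -0.9
angle = 154.1621 degrees

154.1621 degrees


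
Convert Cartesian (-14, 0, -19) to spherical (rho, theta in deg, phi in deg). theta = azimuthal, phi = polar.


rho = sqrt((-14)^2 + 0^2 + (-19)^2) = 23.6008
theta = atan2(0, -14) = 180 deg
phi = acos(-19/23.6008) = 143.6156 deg

rho = 23.6008, theta = 180 deg, phi = 143.6156 deg


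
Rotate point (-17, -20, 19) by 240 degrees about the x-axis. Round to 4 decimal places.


x' = -17
y' = -20*cos(240) - 19*sin(240) = 26.4545
z' = -20*sin(240) + 19*cos(240) = 7.8205

(-17, 26.4545, 7.8205)


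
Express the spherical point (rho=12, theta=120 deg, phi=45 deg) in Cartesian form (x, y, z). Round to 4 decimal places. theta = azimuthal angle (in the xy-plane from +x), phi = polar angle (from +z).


x = 12 * sin(45) * cos(120) = -4.2426
y = 12 * sin(45) * sin(120) = 7.3485
z = 12 * cos(45) = 8.4853

(-4.2426, 7.3485, 8.4853)


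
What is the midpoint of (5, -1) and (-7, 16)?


Midpoint = ((5+-7)/2, (-1+16)/2) = (-1, 7.5)

(-1, 7.5)


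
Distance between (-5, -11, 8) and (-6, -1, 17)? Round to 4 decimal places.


d = sqrt((-6--5)^2 + (-1--11)^2 + (17-8)^2) = 13.4907

13.4907


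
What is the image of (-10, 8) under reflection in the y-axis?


Reflection across y-axis: (x, y) -> (-x, y)
(-10, 8) -> (10, 8)

(10, 8)


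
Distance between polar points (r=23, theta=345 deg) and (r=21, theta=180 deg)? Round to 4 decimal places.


d = sqrt(r1^2 + r2^2 - 2*r1*r2*cos(t2-t1))
d = sqrt(23^2 + 21^2 - 2*23*21*cos(180-345)) = 43.6244

43.6244


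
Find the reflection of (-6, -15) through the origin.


Reflection through origin: (x, y) -> (-x, -y)
(-6, -15) -> (6, 15)

(6, 15)


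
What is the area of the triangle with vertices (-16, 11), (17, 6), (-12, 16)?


Area = |x1(y2-y3) + x2(y3-y1) + x3(y1-y2)| / 2
= |-16*(6-16) + 17*(16-11) + -12*(11-6)| / 2
= 92.5

92.5


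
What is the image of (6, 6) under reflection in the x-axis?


Reflection across x-axis: (x, y) -> (x, -y)
(6, 6) -> (6, -6)

(6, -6)
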